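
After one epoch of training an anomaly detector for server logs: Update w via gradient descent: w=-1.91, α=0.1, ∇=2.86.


w_new = w - α·∇
= -1.91 - 0.1·2.86
= -1.91 - 0.286
= -2.196

-2.196


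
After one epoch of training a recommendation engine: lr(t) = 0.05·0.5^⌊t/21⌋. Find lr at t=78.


n_drops = ⌊78/21⌋ = 3
lr = 0.05·0.5^3 = 0.05·0.125 = 0.00625

0.00625


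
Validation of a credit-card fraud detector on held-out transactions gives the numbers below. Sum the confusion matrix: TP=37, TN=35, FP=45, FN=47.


Total = TP + TN + FP + FN
= 37 + 35 + 45 + 47
= 164
(Predicted positive: 82, predicted negative: 82)

164


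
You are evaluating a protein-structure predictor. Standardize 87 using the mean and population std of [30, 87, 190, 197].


μ = 126, σ = 70.4876
z = (87 - 126)/70.4876 = -0.5533

-0.5533


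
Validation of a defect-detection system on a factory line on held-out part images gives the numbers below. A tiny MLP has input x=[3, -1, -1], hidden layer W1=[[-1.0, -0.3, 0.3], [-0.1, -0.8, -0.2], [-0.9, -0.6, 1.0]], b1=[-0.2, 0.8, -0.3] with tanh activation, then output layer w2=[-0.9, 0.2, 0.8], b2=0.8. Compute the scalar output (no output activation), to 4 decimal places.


z1[0] = (-1.0)·(3) + (-0.3)·(-1) + (0.3)·(-1) - 0.2 = -3.2
z1[1] = (-0.1)·(3) + (-0.8)·(-1) + (-0.2)·(-1) + 0.8 = 1.5
z1[2] = (-0.9)·(3) + (-0.6)·(-1) + (1.0)·(-1) - 0.3 = -3.4
h = tanh(z1) = [-0.9967, 0.9051, -0.9978]
output = (-0.9)·(-0.9967) + (0.2)·(0.9051) + (0.8)·(-0.9978) + 0.8 = 1.0798

1.0798


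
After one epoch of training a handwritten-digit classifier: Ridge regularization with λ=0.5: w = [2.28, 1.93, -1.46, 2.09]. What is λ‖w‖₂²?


‖w‖₂² = (2.28)² + (1.93)² + (-1.46)² + (2.09)²
     = 5.1984 + 3.7249 + 2.1316 + 4.3681
     = 15.423
λ·‖w‖₂² = 0.5·15.423 = 7.7115

7.7115


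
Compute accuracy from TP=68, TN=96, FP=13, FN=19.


Accuracy = (TP+TN)/(TP+TN+FP+FN)
= (68+96)/(196)
= 164/196 = 83.67%

83.67%


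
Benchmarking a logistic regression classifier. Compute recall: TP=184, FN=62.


Recall = TP/(TP+FN)
= 184/(184+62)
= 184/246 = 74.8%

74.8%


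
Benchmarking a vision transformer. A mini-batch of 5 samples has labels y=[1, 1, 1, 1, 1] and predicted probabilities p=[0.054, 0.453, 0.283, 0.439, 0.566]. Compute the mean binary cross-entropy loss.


L[0] = -ln(0.054) = 2.9188
L[1] = -ln(0.453) = 0.7919
L[2] = -ln(0.283) = 1.2623
L[3] = -ln(0.439) = 0.8233
L[4] = -ln(0.566) = 0.5692
mean = (2.9188 + 0.7919 + 1.2623 + 0.8233 + 0.5692)/5 = 1.2731

1.2731


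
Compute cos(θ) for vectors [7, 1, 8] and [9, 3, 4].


A·B = 7·9 + 1·3 + 8·4 = 98
‖A‖ = √114 = 10.6771, ‖B‖ = √106 = 10.2956
cos = 98/(√114·√106) = 98/√12084 = 0.8915

0.8915


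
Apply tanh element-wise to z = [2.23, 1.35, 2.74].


tanh(2.23) = 0.9771
tanh(1.35) = 0.8741
tanh(2.74) = 0.9917
result = [0.9771, 0.8741, 0.9917]

[0.9771, 0.8741, 0.9917]


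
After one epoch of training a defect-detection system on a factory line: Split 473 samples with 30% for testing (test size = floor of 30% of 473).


Test = ⌊473·30/100⌋ = 141
Train = 473 - 141 = 332

Train: 332, Test: 141


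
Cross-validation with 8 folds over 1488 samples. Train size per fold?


Fold size = 1488/8 = 186
Training per fold = 1488 - 186 = 1302

1302


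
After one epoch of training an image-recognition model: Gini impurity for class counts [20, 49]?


Probabilities: [20/69, 49/69] ≈ [0.2899, 0.7101]
Σpᵢ² = (400 + 2401)/69² = 2801/4761
Gini = 1 - Σpᵢ² = 1 - 2801/4761 = 0.4117

0.4117


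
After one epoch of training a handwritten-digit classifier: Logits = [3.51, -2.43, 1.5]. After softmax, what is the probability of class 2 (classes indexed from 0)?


Exponentials: e^3.51=33.4483, e^-2.43=0.088, e^1.5=4.4817
Sum = 38.018
Softmax = [0.8798, 0.0023, 0.1179]
p[2] = 4.4817/38.018 = 0.1179

0.1179


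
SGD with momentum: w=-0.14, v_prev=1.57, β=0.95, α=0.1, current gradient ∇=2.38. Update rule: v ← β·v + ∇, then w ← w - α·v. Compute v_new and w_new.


v_new = 0.95·1.57 + 2.38 = 1.4915 + 2.38 = 3.8715
w_new = -0.14 - 0.1·3.8715 = -0.14 - 0.38715 = -0.52715

v_new=3.8715, w_new=-0.52715


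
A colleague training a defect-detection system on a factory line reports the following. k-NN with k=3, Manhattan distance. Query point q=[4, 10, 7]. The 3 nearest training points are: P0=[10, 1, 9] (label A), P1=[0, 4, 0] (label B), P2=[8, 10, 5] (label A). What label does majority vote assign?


d(q,P0) = 17  (label A)
d(q,P1) = 17  (label B)
d(q,P2) = 6  (label A)
Votes: A=2, B=1
Majority → A

A


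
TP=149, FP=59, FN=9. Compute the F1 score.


Precision = 149/208 = 0.7163
Recall = 149/158 = 0.943
F1 = 2·P·R/(P+R) = 2·TP/(2·TP+FP+FN) = 298/(298+59+9) = 298/366 = 0.8142

0.8142


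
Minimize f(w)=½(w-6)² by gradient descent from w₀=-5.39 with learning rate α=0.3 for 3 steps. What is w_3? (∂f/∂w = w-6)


step 1: grad = -5.39-6 = -11.39; w = -5.39 - 0.3·(-11.39) = -1.973
step 2: grad = -1.973-6 = -7.973; w = -1.973 - 0.3·(-7.973) = 0.4189
step 3: grad = 0.4189-6 = -5.5811; w = 0.4189 - 0.3·(-5.5811) = 2.09323

2.09323


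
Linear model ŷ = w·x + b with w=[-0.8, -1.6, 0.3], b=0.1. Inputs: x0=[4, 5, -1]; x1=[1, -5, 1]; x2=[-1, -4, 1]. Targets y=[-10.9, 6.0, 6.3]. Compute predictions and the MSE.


ŷ0 = (-0.8)·(4) + (-1.6)·(5) + (0.3)·(-1) + 0.1 = -11.4
ŷ1 = (-0.8)·(1) + (-1.6)·(-5) + (0.3)·(1) + 0.1 = 7.6
ŷ2 = (-0.8)·(-1) + (-1.6)·(-4) + (0.3)·(1) + 0.1 = 7.6
errors² = [0.25, 2.56, 1.69]
MSE = 4.5000/3 = 1.5

1.5


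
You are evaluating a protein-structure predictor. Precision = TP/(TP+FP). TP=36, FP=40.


Precision = TP/(TP+FP)
= 36/(36+40)
= 36/76 = 47.37%

47.37%


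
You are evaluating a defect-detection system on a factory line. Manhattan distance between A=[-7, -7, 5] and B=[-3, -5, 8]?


d = |-7+ 3| + |-7+ 5| + |5-8|
  = 4 + 2 + 3
  = 9

9


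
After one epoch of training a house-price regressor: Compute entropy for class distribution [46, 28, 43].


Probabilities: [46/117, 28/117, 43/117] ≈ [0.3932, 0.2393, 0.3675]
H = -((46/117)·log₂(46/117) + (28/117)·log₂(28/117) + (43/117)·log₂(43/117))
  = 1.554 bits

1.554 bits


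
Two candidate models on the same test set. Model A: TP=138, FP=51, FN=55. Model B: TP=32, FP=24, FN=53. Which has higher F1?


Model A: P=138/189=0.7302, R=138/193=0.715, F1=2PR/(P+R)=2TP/(2TP+FP+FN)=276/382=0.7225
Model B: P=32/56=0.5714, R=32/85=0.3765, F1=2PR/(P+R)=2TP/(2TP+FP+FN)=64/141=0.4539
0.7225 > 0.4539 → Model A

Model A


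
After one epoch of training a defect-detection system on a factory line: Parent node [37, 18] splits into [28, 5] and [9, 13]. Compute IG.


Parent = [37, 18], H_parent = 0.9121
H_left = 0.6136 (n=33), H_right = 0.976 (n=22)
H_children = (33/55)·0.6136 + (22/55)·0.976 = 0.7586
IG = 0.9121 - 0.7586 = 0.1535

0.1535


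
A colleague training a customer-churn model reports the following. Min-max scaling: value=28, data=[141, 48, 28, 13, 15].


min=13, max=141
(28-13)/(141-13) = 15/128 = 0.1172

0.1172


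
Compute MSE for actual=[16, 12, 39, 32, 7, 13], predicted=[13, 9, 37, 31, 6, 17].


Squared errors: (16-13)²=9, (12-9)²=9, (39-37)²=4, (32-31)²=1, (7-6)²=1, (13-17)²=16
Sum = 40
MSE = 40/6 = 20/3

20/3


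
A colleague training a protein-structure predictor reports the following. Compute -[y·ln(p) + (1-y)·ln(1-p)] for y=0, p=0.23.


BCE = -[y·ln(p) + (1-y)·ln(1-p)]
= -0 - 1·ln(1-0.23)
= -ln(0.77) = 0.2614

0.2614


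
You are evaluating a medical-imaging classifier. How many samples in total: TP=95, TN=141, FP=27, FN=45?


Total = TP + TN + FP + FN
= 95 + 141 + 27 + 45
= 308
(Predicted positive: 122, predicted negative: 186)

308


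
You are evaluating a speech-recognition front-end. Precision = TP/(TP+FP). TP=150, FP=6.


Precision = TP/(TP+FP)
= 150/(150+6)
= 150/156 = 96.15%

96.15%


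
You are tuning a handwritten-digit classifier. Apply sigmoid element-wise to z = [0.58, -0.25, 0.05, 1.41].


σ(0.58) = 1/(1+e^-0.58) = 0.6411
σ(-0.25) = 1/(1+e^0.25) = 0.4378
σ(0.05) = 1/(1+e^-0.05) = 0.5125
σ(1.41) = 1/(1+e^-1.41) = 0.8038
result = [0.6411, 0.4378, 0.5125, 0.8038]

[0.6411, 0.4378, 0.5125, 0.8038]


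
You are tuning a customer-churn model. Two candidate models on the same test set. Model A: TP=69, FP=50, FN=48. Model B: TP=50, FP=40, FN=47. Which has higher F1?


Model A: P=69/119=0.5798, R=69/117=0.5897, F1=2PR/(P+R)=2TP/(2TP+FP+FN)=138/236=0.5847
Model B: P=50/90=0.5556, R=50/97=0.5155, F1=2PR/(P+R)=2TP/(2TP+FP+FN)=100/187=0.5348
0.5847 > 0.5348 → Model A

Model A


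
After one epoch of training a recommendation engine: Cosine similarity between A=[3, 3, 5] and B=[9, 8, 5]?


A·B = 3·9 + 3·8 + 5·5 = 76
‖A‖ = √43 = 6.5574, ‖B‖ = √170 = 13.0384
cos = 76/(√43·√170) = 76/√7310 = 0.8889

0.8889


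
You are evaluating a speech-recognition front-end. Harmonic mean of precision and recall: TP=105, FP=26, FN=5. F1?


Precision = 105/131 = 0.8015
Recall = 105/110 = 0.9545
F1 = 2·P·R/(P+R) = 2·TP/(2·TP+FP+FN) = 210/(210+26+5) = 210/241 = 0.8714

0.8714


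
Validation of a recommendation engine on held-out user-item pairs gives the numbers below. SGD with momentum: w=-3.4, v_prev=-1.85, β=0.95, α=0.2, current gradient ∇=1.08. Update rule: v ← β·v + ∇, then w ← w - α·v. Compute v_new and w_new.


v_new = 0.95·-1.85 + 1.08 = -1.7575 + 1.08 = -0.6775
w_new = -3.4 - 0.2·-0.6775 = -3.4 + 0.1355 = -3.2645

v_new=-0.6775, w_new=-3.2645


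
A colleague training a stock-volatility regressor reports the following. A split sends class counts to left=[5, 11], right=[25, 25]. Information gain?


Parent = [30, 36], H_parent = 0.994
H_left = 0.896 (n=16), H_right = 1 (n=50)
H_children = (16/66)·0.896 + (50/66)·1 = 0.9748
IG = 0.994 - 0.9748 = 0.0192

0.0192


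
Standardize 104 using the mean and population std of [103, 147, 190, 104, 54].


μ = 119.6, σ = 45.8894
z = (104 - 119.6)/45.8894 = -0.3399

-0.3399


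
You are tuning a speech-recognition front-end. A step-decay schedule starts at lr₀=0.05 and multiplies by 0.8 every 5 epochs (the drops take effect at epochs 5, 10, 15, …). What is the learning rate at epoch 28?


n_drops = ⌊28/5⌋ = 5
lr = 0.05·0.8^5 = 0.05·0.32768 = 0.016384

0.016384


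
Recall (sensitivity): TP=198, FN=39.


Recall = TP/(TP+FN)
= 198/(198+39)
= 198/237 = 83.54%

83.54%


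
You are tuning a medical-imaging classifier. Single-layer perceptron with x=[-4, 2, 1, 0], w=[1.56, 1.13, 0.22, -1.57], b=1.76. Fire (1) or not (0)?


z = (-4)·(1.56) + (2)·(1.13) + (1)·(0.22) + (0)·(-1.57) + 1.76
  = -2.0
step(z) = 0 (z<0)

0


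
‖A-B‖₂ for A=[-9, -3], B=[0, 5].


d = √((-9-0)² + (-3-5)²)
  = √(81 + 64)
  = √145 = 12.0416

12.0416


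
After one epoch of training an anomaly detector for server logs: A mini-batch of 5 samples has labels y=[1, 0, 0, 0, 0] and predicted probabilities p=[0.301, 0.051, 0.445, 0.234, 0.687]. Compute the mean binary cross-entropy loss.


L[0] = -ln(0.301) = 1.2006
L[1] = -ln(1-0.051) = -ln(0.949) = 0.0523
L[2] = -ln(1-0.445) = -ln(0.555) = 0.5888
L[3] = -ln(1-0.234) = -ln(0.766) = 0.2666
L[4] = -ln(1-0.687) = -ln(0.313) = 1.1616
mean = (1.2006 + 0.0523 + 0.5888 + 0.2666 + 1.1616)/5 = 0.654

0.654


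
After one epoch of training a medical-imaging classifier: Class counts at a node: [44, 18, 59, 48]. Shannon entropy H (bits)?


Probabilities: [44/169, 18/169, 59/169, 48/169] ≈ [0.2604, 0.1065, 0.3491, 0.284]
H = -((44/169)·log₂(44/169) + (18/169)·log₂(18/169) + (59/169)·log₂(59/169) + (48/169)·log₂(48/169))
  = 1.8954 bits

1.8954 bits


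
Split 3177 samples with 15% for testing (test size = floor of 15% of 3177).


Test = ⌊3177·15/100⌋ = 476
Train = 3177 - 476 = 2701

Train: 2701, Test: 476


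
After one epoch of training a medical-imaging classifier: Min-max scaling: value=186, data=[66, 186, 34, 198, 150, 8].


min=8, max=198
(186-8)/(198-8) = 178/190 = 0.9368

0.9368


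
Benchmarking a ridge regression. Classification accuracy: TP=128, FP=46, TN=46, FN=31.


Accuracy = (TP+TN)/(TP+TN+FP+FN)
= (128+46)/(251)
= 174/251 = 69.32%

69.32%


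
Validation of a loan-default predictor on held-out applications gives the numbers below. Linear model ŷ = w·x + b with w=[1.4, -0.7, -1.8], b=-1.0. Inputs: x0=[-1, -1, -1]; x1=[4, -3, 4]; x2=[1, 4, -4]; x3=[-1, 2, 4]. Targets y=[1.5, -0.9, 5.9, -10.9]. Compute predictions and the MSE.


ŷ0 = (1.4)·(-1) + (-0.7)·(-1) + (-1.8)·(-1) - 1.0 = 0.1
ŷ1 = (1.4)·(4) + (-0.7)·(-3) + (-1.8)·(4) - 1.0 = -0.5
ŷ2 = (1.4)·(1) + (-0.7)·(4) + (-1.8)·(-4) - 1.0 = 4.8
ŷ3 = (1.4)·(-1) + (-0.7)·(2) + (-1.8)·(4) - 1.0 = -11.0
errors² = [1.96, 0.16, 1.21, 0.01]
MSE = 3.3400/4 = 0.835

0.835


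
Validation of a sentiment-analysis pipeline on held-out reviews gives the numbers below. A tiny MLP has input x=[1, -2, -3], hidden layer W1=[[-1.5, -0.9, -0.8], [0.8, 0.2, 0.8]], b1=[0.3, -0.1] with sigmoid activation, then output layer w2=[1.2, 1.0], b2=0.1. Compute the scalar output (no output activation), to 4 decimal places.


z1[0] = (-1.5)·(1) + (-0.9)·(-2) + (-0.8)·(-3) + 0.3 = 3.0
z1[1] = (0.8)·(1) + (0.2)·(-2) + (0.8)·(-3) - 0.1 = -2.1
h = sigmoid(z1) = [0.9526, 0.1091]
output = (1.2)·(0.9526) + (1.0)·(0.1091) + 0.1 = 1.3522

1.3522


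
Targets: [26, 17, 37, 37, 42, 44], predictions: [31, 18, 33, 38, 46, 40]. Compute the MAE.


Absolute errors: |26-31|=5, |17-18|=1, |37-33|=4, |37-38|=1, |42-46|=4, |44-40|=4
Sum = 19
MAE = 19/6 = 19/6

19/6


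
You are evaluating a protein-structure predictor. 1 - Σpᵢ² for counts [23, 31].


Probabilities: [23/54, 31/54] ≈ [0.4259, 0.5741]
Σpᵢ² = (529 + 961)/54² = 1490/2916
Gini = 1 - Σpᵢ² = 1 - 1490/2916 = 0.489

0.489


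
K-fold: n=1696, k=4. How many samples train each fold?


Fold size = 1696/4 = 424
Training per fold = 1696 - 424 = 1272

1272


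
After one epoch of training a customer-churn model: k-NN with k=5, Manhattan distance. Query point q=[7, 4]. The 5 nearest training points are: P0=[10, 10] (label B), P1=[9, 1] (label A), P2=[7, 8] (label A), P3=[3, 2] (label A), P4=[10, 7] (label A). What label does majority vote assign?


d(q,P0) = 9  (label B)
d(q,P1) = 5  (label A)
d(q,P2) = 4  (label A)
d(q,P3) = 6  (label A)
d(q,P4) = 6  (label A)
Votes: A=4, B=1
Majority → A

A


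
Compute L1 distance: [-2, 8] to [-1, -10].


d = |-2+ 1| + |8+ 10|
  = 1 + 18
  = 19

19


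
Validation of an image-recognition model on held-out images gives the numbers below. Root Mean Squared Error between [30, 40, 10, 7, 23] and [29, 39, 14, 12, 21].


MSE = 47/5 = 9.4
RMSE = √(47/5) = 3.0659

3.0659


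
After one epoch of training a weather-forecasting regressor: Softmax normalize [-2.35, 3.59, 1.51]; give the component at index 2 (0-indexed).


Exponentials: e^-2.35=0.0954, e^3.59=36.2341, e^1.51=4.5267
Sum = 40.8562
Softmax = [0.0023, 0.8869, 0.1108]
p[2] = 4.5267/40.8562 = 0.1108

0.1108


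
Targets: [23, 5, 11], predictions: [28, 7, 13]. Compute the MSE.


Squared errors: (23-28)²=25, (5-7)²=4, (11-13)²=4
Sum = 33
MSE = 33/3 = 11

11


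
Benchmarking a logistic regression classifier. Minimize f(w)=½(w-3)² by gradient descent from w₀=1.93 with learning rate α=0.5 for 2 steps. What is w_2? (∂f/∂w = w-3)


step 1: grad = 1.93-3 = -1.07; w = 1.93 - 0.5·(-1.07) = 2.465
step 2: grad = 2.465-3 = -0.535; w = 2.465 - 0.5·(-0.535) = 2.7325

2.7325


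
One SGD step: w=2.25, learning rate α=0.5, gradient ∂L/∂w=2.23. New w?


w_new = w - α·∇
= 2.25 - 0.5·2.23
= 2.25 - 1.115
= 1.135

1.135


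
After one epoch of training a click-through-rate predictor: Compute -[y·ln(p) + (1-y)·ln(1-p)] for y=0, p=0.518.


BCE = -[y·ln(p) + (1-y)·ln(1-p)]
= -0 - 1·ln(1-0.518)
= -ln(0.482) = 0.7298

0.7298


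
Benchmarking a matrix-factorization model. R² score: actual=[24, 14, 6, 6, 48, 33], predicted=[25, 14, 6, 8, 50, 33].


ȳ = 21.8333
SS_res = Σ(y-ŷ)² = 9
SS_tot = Σ(y-ȳ)² = 1376.83
R² = 1 - SS_res/SS_tot = 1 - 0.0065 = 0.9935

0.9935


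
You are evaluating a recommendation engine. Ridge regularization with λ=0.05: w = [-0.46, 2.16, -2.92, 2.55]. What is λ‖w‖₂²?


‖w‖₂² = (-0.46)² + (2.16)² + (-2.92)² + (2.55)²
     = 0.2116 + 4.6656 + 8.5264 + 6.5025
     = 19.9061
λ·‖w‖₂² = 0.05·19.9061 = 0.995305

0.995305


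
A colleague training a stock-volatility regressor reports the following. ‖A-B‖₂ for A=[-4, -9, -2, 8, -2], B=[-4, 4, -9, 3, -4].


d = √((-4+ 4)² + (-9-4)² + (-2+ 9)² + (8-3)² + (-2+ 4)²)
  = √(0 + 169 + 49 + 25 + 4)
  = √247 = 15.7162

15.7162


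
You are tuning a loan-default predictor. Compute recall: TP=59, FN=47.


Recall = TP/(TP+FN)
= 59/(59+47)
= 59/106 = 55.66%

55.66%


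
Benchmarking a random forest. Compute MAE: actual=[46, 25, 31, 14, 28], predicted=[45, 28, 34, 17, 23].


Absolute errors: |46-45|=1, |25-28|=3, |31-34|=3, |14-17|=3, |28-23|=5
Sum = 15
MAE = 15/5 = 3

3


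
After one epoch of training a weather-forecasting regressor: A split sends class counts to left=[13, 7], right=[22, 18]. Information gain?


Parent = [35, 25], H_parent = 0.9799
H_left = 0.9341 (n=20), H_right = 0.9928 (n=40)
H_children = (20/60)·0.9341 + (40/60)·0.9928 = 0.9732
IG = 0.9799 - 0.9732 = 0.0067

0.0067


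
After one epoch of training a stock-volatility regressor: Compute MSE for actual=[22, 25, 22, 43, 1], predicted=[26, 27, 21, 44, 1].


Squared errors: (22-26)²=16, (25-27)²=4, (22-21)²=1, (43-44)²=1, (1-1)²=0
Sum = 22
MSE = 22/5 = 22/5

22/5


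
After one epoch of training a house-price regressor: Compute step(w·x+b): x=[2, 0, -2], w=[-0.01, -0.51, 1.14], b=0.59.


z = (2)·(-0.01) + (0)·(-0.51) + (-2)·(1.14) + 0.59
  = -1.71
step(z) = 0 (z<0)

0


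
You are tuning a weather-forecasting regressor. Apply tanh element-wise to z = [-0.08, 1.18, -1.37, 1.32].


tanh(-0.08) = -0.0798
tanh(1.18) = 0.8275
tanh(-1.37) = -0.8787
tanh(1.32) = 0.8668
result = [-0.0798, 0.8275, -0.8787, 0.8668]

[-0.0798, 0.8275, -0.8787, 0.8668]


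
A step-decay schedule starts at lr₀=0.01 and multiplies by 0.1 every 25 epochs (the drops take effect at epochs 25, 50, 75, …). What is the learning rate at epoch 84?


n_drops = ⌊84/25⌋ = 3
lr = 0.01·0.1^3 = 0.01·0.001 = 0.00001

0.00001


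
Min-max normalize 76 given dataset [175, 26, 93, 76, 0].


min=0, max=175
(76-0)/(175-0) = 76/175 = 0.4343

0.4343


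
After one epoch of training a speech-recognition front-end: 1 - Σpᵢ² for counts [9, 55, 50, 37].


Probabilities: [9/151, 55/151, 50/151, 37/151] ≈ [0.0596, 0.3642, 0.3311, 0.245]
Σpᵢ² = (81 + 3025 + 2500 + 1369)/151² = 6975/22801
Gini = 1 - Σpᵢ² = 1 - 6975/22801 = 0.6941

0.6941


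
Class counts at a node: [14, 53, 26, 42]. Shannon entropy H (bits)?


Probabilities: [14/135, 53/135, 26/135, 42/135] ≈ [0.1037, 0.3926, 0.1926, 0.3111]
H = -((14/135)·log₂(14/135) + (53/135)·log₂(53/135) + (26/135)·log₂(26/135) + (42/135)·log₂(42/135))
  = 1.8504 bits

1.8504 bits


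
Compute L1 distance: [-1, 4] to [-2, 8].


d = |-1+ 2| + |4-8|
  = 1 + 4
  = 5

5


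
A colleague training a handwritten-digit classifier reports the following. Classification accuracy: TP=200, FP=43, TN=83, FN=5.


Accuracy = (TP+TN)/(TP+TN+FP+FN)
= (200+83)/(331)
= 283/331 = 85.5%

85.5%


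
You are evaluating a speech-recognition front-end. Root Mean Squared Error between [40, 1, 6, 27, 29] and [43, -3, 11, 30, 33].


MSE = 75/5 = 15
RMSE = √(75/5) = 3.873

3.873


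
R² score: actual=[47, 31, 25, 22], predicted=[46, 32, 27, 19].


ȳ = 31.25
SS_res = Σ(y-ŷ)² = 15
SS_tot = Σ(y-ȳ)² = 372.75
R² = 1 - SS_res/SS_tot = 1 - 0.0402 = 0.9598

0.9598


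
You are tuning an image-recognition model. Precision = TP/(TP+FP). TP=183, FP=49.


Precision = TP/(TP+FP)
= 183/(183+49)
= 183/232 = 78.88%

78.88%


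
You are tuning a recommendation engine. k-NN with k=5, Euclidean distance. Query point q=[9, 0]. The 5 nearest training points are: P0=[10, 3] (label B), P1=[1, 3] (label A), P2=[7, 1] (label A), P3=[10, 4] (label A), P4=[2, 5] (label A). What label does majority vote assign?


d(q,P0) = 3.1623  (label B)
d(q,P1) = 8.544  (label A)
d(q,P2) = 2.2361  (label A)
d(q,P3) = 4.1231  (label A)
d(q,P4) = 8.6023  (label A)
Votes: A=4, B=1
Majority → A

A


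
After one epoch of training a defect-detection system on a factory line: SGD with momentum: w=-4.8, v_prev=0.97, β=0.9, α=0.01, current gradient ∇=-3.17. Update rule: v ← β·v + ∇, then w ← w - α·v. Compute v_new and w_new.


v_new = 0.9·0.97 - 3.17 = 0.873 - 3.17 = -2.297
w_new = -4.8 - 0.01·-2.297 = -4.8 + 0.02297 = -4.77703

v_new=-2.297, w_new=-4.77703


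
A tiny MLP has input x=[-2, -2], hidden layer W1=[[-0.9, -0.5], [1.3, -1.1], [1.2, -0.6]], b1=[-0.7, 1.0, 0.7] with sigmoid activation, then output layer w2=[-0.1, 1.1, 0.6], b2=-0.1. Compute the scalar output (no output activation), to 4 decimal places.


z1[0] = (-0.9)·(-2) + (-0.5)·(-2) - 0.7 = 2.1
z1[1] = (1.3)·(-2) + (-1.1)·(-2) + 1.0 = 0.6
z1[2] = (1.2)·(-2) + (-0.6)·(-2) + 0.7 = -0.5
h = sigmoid(z1) = [0.8909, 0.6457, 0.3775]
output = (-0.1)·(0.8909) + (1.1)·(0.6457) + (0.6)·(0.3775) - 0.1 = 0.7477

0.7477


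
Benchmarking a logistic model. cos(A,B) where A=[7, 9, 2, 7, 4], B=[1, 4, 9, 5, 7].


A·B = 7·1 + 9·4 + 2·9 + 7·5 + 4·7 = 124
‖A‖ = √199 = 14.1067, ‖B‖ = √172 = 13.1149
cos = 124/(√199·√172) = 124/√34228 = 0.6702

0.6702


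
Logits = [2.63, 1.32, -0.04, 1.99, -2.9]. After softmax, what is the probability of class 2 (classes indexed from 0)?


Exponentials: e^2.63=13.8738, e^1.32=3.7434, e^-0.04=0.9608, e^1.99=7.3155, e^-2.9=0.055
Sum = 25.9485
Softmax = [0.5347, 0.1443, 0.037, 0.2819, 0.0021]
p[2] = 0.9608/25.9485 = 0.037

0.037


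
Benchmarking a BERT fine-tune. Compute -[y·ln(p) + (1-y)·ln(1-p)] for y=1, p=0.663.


BCE = -[y·ln(p) + (1-y)·ln(1-p)]
= -1·ln(0.663) - 0
= -ln(0.663) = 0.411

0.411


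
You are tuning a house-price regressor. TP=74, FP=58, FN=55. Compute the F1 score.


Precision = 74/132 = 0.5606
Recall = 74/129 = 0.5736
F1 = 2·P·R/(P+R) = 2·TP/(2·TP+FP+FN) = 148/(148+58+55) = 148/261 = 0.567

0.567


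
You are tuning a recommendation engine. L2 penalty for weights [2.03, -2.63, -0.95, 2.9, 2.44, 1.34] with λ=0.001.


‖w‖₂² = (2.03)² + (-2.63)² + (-0.95)² + (2.9)² + (2.44)² + (1.34)²
     = 4.1209 + 6.9169 + 0.9025 + 8.41 + 5.9536 + 1.7956
     = 28.0995
λ·‖w‖₂² = 0.001·28.0995 = 0.028099

0.028099


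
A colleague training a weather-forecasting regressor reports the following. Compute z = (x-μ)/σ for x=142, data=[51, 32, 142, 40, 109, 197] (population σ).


μ = 95.1667, σ = 60.1925
z = (142 - 95.1667)/60.1925 = 0.7781

0.7781


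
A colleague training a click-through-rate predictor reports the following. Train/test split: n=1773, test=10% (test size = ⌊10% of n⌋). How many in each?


Test = ⌊1773·10/100⌋ = 177
Train = 1773 - 177 = 1596

Train: 1596, Test: 177


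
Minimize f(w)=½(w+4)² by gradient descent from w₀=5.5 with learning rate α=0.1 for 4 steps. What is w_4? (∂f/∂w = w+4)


step 1: grad = 5.5+4 = 9.5; w = 5.5 - 0.1·(9.5) = 4.55
step 2: grad = 4.55+4 = 8.55; w = 4.55 - 0.1·(8.55) = 3.695
step 3: grad = 3.695+4 = 7.695; w = 3.695 - 0.1·(7.695) = 2.9255
step 4: grad = 2.9255+4 = 6.9255; w = 2.9255 - 0.1·(6.9255) = 2.23295

2.23295


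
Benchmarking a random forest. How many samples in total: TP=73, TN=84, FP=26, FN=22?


Total = TP + TN + FP + FN
= 73 + 84 + 26 + 22
= 205
(Predicted positive: 99, predicted negative: 106)

205


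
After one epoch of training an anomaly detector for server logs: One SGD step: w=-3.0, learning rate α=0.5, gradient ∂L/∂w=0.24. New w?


w_new = w - α·∇
= -3.0 - 0.5·0.24
= -3.0 - 0.12
= -3.12

-3.12


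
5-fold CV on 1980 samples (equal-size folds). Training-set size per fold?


Fold size = 1980/5 = 396
Training per fold = 1980 - 396 = 1584

1584


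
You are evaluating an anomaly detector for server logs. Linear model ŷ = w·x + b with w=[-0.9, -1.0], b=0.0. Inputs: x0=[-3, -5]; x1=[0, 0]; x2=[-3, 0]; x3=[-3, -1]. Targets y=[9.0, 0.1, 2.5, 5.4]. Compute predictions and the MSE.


ŷ0 = (-0.9)·(-3) + (-1.0)·(-5) + 0.0 = 7.7
ŷ1 = (-0.9)·(0) + (-1.0)·(0) + 0.0 = 0.0
ŷ2 = (-0.9)·(-3) + (-1.0)·(0) + 0.0 = 2.7
ŷ3 = (-0.9)·(-3) + (-1.0)·(-1) + 0.0 = 3.7
errors² = [1.69, 0.01, 0.04, 2.89]
MSE = 4.6300/4 = 1.1575

1.1575


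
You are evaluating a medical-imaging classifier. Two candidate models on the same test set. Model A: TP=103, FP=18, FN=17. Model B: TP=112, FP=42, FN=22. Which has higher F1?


Model A: P=103/121=0.8512, R=103/120=0.8583, F1=2PR/(P+R)=2TP/(2TP+FP+FN)=206/241=0.8548
Model B: P=112/154=0.7273, R=112/134=0.8358, F1=2PR/(P+R)=2TP/(2TP+FP+FN)=224/288=0.7778
0.8548 > 0.7778 → Model A

Model A


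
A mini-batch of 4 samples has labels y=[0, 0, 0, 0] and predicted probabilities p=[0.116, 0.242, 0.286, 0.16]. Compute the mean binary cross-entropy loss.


L[0] = -ln(1-0.116) = -ln(0.884) = 0.1233
L[1] = -ln(1-0.242) = -ln(0.758) = 0.2771
L[2] = -ln(1-0.286) = -ln(0.714) = 0.3369
L[3] = -ln(1-0.16) = -ln(0.84) = 0.1744
mean = (0.1233 + 0.2771 + 0.3369 + 0.1744)/4 = 0.2279

0.2279


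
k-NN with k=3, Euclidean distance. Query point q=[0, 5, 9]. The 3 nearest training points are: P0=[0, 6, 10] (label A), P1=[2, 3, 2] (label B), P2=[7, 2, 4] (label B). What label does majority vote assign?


d(q,P0) = 1.4142  (label A)
d(q,P1) = 7.5498  (label B)
d(q,P2) = 9.1104  (label B)
Votes: A=1, B=2
Majority → B

B


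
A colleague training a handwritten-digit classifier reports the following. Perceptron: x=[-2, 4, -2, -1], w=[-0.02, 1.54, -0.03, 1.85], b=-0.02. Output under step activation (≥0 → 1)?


z = (-2)·(-0.02) + (4)·(1.54) + (-2)·(-0.03) + (-1)·(1.85) - 0.02
  = 4.39
step(z) = 1 (z≥0)

1


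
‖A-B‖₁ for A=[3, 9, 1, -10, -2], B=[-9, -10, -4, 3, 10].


d = |3+ 9| + |9+ 10| + |1+ 4| + |-10-3| + |-2-10|
  = 12 + 19 + 5 + 13 + 12
  = 61

61


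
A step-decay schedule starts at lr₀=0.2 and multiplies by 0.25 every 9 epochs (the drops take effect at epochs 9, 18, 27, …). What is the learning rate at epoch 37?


n_drops = ⌊37/9⌋ = 4
lr = 0.2·0.25^4 = 0.2·0.00390625 = 0.00078125

0.00078125


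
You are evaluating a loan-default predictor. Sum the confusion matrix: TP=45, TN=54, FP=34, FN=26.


Total = TP + TN + FP + FN
= 45 + 54 + 34 + 26
= 159
(Predicted positive: 79, predicted negative: 80)

159


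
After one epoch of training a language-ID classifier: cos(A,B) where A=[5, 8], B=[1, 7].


A·B = 5·1 + 8·7 = 61
‖A‖ = √89 = 9.434, ‖B‖ = √50 = 7.0711
cos = 61/(√89·√50) = 61/√4450 = 0.9144

0.9144


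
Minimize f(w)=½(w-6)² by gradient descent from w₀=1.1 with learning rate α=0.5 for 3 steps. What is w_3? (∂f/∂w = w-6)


step 1: grad = 1.1-6 = -4.9; w = 1.1 - 0.5·(-4.9) = 3.55
step 2: grad = 3.55-6 = -2.45; w = 3.55 - 0.5·(-2.45) = 4.775
step 3: grad = 4.775-6 = -1.225; w = 4.775 - 0.5·(-1.225) = 5.3875

5.3875


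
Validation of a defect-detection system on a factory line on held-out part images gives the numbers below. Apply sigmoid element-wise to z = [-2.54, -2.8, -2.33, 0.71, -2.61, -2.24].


σ(-2.54) = 1/(1+e^2.54) = 0.0731
σ(-2.8) = 1/(1+e^2.8) = 0.0573
σ(-2.33) = 1/(1+e^2.33) = 0.0887
σ(0.71) = 1/(1+e^-0.71) = 0.6704
σ(-2.61) = 1/(1+e^2.61) = 0.0685
σ(-2.24) = 1/(1+e^2.24) = 0.0962
result = [0.0731, 0.0573, 0.0887, 0.6704, 0.0685, 0.0962]

[0.0731, 0.0573, 0.0887, 0.6704, 0.0685, 0.0962]


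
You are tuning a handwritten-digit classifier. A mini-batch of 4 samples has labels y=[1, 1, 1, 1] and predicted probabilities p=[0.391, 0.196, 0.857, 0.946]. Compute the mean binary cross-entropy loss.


L[0] = -ln(0.391) = 0.939
L[1] = -ln(0.196) = 1.6296
L[2] = -ln(0.857) = 0.1543
L[3] = -ln(0.946) = 0.0555
mean = (0.939 + 1.6296 + 0.1543 + 0.0555)/4 = 0.6946

0.6946


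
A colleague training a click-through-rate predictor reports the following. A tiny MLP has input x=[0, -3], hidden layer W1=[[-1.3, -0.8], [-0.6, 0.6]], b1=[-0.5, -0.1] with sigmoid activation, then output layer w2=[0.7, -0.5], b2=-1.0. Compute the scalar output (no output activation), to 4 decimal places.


z1[0] = (-1.3)·(0) + (-0.8)·(-3) - 0.5 = 1.9
z1[1] = (-0.6)·(0) + (0.6)·(-3) - 0.1 = -1.9
h = sigmoid(z1) = [0.8699, 0.1301]
output = (0.7)·(0.8699) + (-0.5)·(0.1301) - 1.0 = -0.4561

-0.4561


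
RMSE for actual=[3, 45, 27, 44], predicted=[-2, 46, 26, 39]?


MSE = 52/4 = 13
RMSE = √(52/4) = 3.6056

3.6056


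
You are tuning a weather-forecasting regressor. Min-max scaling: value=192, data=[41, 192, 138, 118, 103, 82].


min=41, max=192
(192-41)/(192-41) = 151/151 = 1.0

1.0


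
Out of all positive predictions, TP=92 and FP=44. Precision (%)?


Precision = TP/(TP+FP)
= 92/(92+44)
= 92/136 = 67.65%

67.65%


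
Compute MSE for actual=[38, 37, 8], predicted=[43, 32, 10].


Squared errors: (38-43)²=25, (37-32)²=25, (8-10)²=4
Sum = 54
MSE = 54/3 = 18

18


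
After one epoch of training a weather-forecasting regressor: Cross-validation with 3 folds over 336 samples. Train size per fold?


Fold size = 336/3 = 112
Training per fold = 336 - 112 = 224

224


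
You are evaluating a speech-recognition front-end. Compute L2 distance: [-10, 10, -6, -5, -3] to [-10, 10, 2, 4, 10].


d = √((-10+ 10)² + (10-10)² + (-6-2)² + (-5-4)² + (-3-10)²)
  = √(0 + 0 + 64 + 81 + 169)
  = √314 = 17.72

17.72


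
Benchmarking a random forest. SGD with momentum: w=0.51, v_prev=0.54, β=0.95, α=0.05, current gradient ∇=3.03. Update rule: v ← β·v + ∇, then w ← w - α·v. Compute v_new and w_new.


v_new = 0.95·0.54 + 3.03 = 0.513 + 3.03 = 3.543
w_new = 0.51 - 0.05·3.543 = 0.51 - 0.17715 = 0.33285

v_new=3.543, w_new=0.33285


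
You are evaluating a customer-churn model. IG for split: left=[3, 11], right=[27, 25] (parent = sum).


Parent = [30, 36], H_parent = 0.994
H_left = 0.7496 (n=14), H_right = 0.9989 (n=52)
H_children = (14/66)·0.7496 + (52/66)·0.9989 = 0.946
IG = 0.994 - 0.946 = 0.048

0.048


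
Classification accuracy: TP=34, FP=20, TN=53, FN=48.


Accuracy = (TP+TN)/(TP+TN+FP+FN)
= (34+53)/(155)
= 87/155 = 56.13%

56.13%


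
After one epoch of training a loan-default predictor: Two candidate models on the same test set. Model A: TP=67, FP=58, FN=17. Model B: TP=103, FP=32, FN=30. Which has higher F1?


Model A: P=67/125=0.536, R=67/84=0.7976, F1=2PR/(P+R)=2TP/(2TP+FP+FN)=134/209=0.6411
Model B: P=103/135=0.763, R=103/133=0.7744, F1=2PR/(P+R)=2TP/(2TP+FP+FN)=206/268=0.7687
0.6411 < 0.7687 → Model B

Model B


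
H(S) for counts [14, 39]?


Probabilities: [14/53, 39/53] ≈ [0.2642, 0.7358]
H = -((14/53)·log₂(14/53) + (39/53)·log₂(39/53))
  = 0.8329 bits

0.8329 bits


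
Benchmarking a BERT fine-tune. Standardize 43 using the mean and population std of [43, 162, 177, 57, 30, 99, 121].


μ = 98.4286, σ = 53.7131
z = (43 - 98.4286)/53.7131 = -1.0319

-1.0319


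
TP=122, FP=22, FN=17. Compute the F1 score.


Precision = 122/144 = 0.8472
Recall = 122/139 = 0.8777
F1 = 2·P·R/(P+R) = 2·TP/(2·TP+FP+FN) = 244/(244+22+17) = 244/283 = 0.8622

0.8622


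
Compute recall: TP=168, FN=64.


Recall = TP/(TP+FN)
= 168/(168+64)
= 168/232 = 72.41%

72.41%


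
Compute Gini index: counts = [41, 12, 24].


Probabilities: [41/77, 12/77, 24/77] ≈ [0.5325, 0.1558, 0.3117]
Σpᵢ² = (1681 + 144 + 576)/77² = 2401/5929
Gini = 1 - Σpᵢ² = 1 - 2401/5929 = 0.595

0.595


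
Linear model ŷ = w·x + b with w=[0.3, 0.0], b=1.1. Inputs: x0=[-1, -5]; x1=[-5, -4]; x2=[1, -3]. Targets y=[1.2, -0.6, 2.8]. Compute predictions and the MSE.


ŷ0 = (0.3)·(-1) + (0.0)·(-5) + 1.1 = 0.8
ŷ1 = (0.3)·(-5) + (0.0)·(-4) + 1.1 = -0.4
ŷ2 = (0.3)·(1) + (0.0)·(-3) + 1.1 = 1.4
errors² = [0.16, 0.04, 1.96]
MSE = 2.1600/3 = 0.72

0.72


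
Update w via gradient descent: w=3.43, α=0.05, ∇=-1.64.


w_new = w - α·∇
= 3.43 - 0.05·-1.64
= 3.43 + 0.082
= 3.512

3.512


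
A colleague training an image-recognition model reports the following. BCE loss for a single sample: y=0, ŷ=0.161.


BCE = -[y·ln(p) + (1-y)·ln(1-p)]
= -0 - 1·ln(1-0.161)
= -ln(0.839) = 0.1755

0.1755


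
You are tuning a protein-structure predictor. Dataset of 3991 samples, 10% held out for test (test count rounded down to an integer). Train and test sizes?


Test = ⌊3991·10/100⌋ = 399
Train = 3991 - 399 = 3592

Train: 3592, Test: 399


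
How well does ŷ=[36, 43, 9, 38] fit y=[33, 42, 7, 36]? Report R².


ȳ = 29.5
SS_res = Σ(y-ŷ)² = 18
SS_tot = Σ(y-ȳ)² = 717
R² = 1 - SS_res/SS_tot = 1 - 0.0251 = 0.9749

0.9749


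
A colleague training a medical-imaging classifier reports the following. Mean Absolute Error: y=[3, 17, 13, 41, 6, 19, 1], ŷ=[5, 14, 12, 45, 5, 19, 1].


Absolute errors: |3-5|=2, |17-14|=3, |13-12|=1, |41-45|=4, |6-5|=1, |19-19|=0, |1-1|=0
Sum = 11
MAE = 11/7 = 11/7

11/7


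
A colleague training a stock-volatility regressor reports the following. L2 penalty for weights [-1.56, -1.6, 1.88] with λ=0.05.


‖w‖₂² = (-1.56)² + (-1.6)² + (1.88)²
     = 2.4336 + 2.56 + 3.5344
     = 8.528
λ·‖w‖₂² = 0.05·8.528 = 0.4264

0.4264


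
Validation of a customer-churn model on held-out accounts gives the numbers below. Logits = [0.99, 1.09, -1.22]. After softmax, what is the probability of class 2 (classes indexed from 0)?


Exponentials: e^0.99=2.6912, e^1.09=2.9743, e^-1.22=0.2952
Sum = 5.9607
Softmax = [0.4515, 0.499, 0.0495]
p[2] = 0.2952/5.9607 = 0.0495

0.0495


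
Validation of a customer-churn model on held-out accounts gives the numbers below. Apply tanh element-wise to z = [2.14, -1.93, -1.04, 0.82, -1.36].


tanh(2.14) = 0.9727
tanh(-1.93) = -0.9587
tanh(-1.04) = -0.7779
tanh(0.82) = 0.6751
tanh(-1.36) = -0.8764
result = [0.9727, -0.9587, -0.7779, 0.6751, -0.8764]

[0.9727, -0.9587, -0.7779, 0.6751, -0.8764]


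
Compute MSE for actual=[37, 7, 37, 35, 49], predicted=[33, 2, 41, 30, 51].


Squared errors: (37-33)²=16, (7-2)²=25, (37-41)²=16, (35-30)²=25, (49-51)²=4
Sum = 86
MSE = 86/5 = 86/5

86/5


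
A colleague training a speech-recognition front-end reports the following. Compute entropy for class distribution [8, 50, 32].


Probabilities: [8/90, 50/90, 32/90] ≈ [0.0889, 0.5556, 0.3556]
H = -((8/90)·log₂(8/90) + (50/90)·log₂(50/90) + (32/90)·log₂(32/90))
  = 1.3119 bits

1.3119 bits


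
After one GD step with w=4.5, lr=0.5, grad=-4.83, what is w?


w_new = w - α·∇
= 4.5 - 0.5·-4.83
= 4.5 + 2.415
= 6.915

6.915


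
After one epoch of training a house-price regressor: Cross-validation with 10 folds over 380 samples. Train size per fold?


Fold size = 380/10 = 38
Training per fold = 380 - 38 = 342

342


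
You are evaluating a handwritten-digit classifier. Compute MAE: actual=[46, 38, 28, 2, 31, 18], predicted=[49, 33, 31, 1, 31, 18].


Absolute errors: |46-49|=3, |38-33|=5, |28-31|=3, |2-1|=1, |31-31|=0, |18-18|=0
Sum = 12
MAE = 12/6 = 2

2


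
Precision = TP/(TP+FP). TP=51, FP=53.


Precision = TP/(TP+FP)
= 51/(51+53)
= 51/104 = 49.04%

49.04%


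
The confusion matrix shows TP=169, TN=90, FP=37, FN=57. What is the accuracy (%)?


Accuracy = (TP+TN)/(TP+TN+FP+FN)
= (169+90)/(353)
= 259/353 = 73.37%

73.37%


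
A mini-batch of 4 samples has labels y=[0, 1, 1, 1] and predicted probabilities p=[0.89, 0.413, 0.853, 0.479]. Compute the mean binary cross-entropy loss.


L[0] = -ln(1-0.89) = -ln(0.11) = 2.2073
L[1] = -ln(0.413) = 0.8843
L[2] = -ln(0.853) = 0.159
L[3] = -ln(0.479) = 0.7361
mean = (2.2073 + 0.8843 + 0.159 + 0.7361)/4 = 0.9967

0.9967


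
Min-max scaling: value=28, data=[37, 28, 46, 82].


min=28, max=82
(28-28)/(82-28) = 0/54 = 0.0

0.0


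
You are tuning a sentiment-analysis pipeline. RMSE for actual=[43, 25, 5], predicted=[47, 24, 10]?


MSE = 42/3 = 14
RMSE = √(42/3) = 3.7417

3.7417


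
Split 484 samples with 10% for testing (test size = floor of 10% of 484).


Test = ⌊484·10/100⌋ = 48
Train = 484 - 48 = 436

Train: 436, Test: 48


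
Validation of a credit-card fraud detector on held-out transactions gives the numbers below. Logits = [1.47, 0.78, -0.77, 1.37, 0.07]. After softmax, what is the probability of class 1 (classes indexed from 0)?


Exponentials: e^1.47=4.3492, e^0.78=2.1815, e^-0.77=0.463, e^1.37=3.9354, e^0.07=1.0725
Sum = 12.0016
Softmax = [0.3624, 0.1818, 0.0386, 0.3279, 0.0894]
p[1] = 2.1815/12.0016 = 0.1818

0.1818


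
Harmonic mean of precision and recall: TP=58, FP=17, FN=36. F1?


Precision = 58/75 = 0.7733
Recall = 58/94 = 0.617
F1 = 2·P·R/(P+R) = 2·TP/(2·TP+FP+FN) = 116/(116+17+36) = 116/169 = 0.6864

0.6864


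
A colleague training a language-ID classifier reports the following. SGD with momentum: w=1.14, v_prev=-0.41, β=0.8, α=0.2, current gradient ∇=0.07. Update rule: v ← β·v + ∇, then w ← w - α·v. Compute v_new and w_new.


v_new = 0.8·-0.41 + 0.07 = -0.328 + 0.07 = -0.258
w_new = 1.14 - 0.2·-0.258 = 1.14 + 0.0516 = 1.1916

v_new=-0.258, w_new=1.1916


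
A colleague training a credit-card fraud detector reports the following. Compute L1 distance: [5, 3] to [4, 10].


d = |5-4| + |3-10|
  = 1 + 7
  = 8

8


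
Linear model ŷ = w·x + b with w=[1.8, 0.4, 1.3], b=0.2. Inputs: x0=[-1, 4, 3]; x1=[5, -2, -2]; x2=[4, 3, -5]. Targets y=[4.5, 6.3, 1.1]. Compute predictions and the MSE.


ŷ0 = (1.8)·(-1) + (0.4)·(4) + (1.3)·(3) + 0.2 = 3.9
ŷ1 = (1.8)·(5) + (0.4)·(-2) + (1.3)·(-2) + 0.2 = 5.8
ŷ2 = (1.8)·(4) + (0.4)·(3) + (1.3)·(-5) + 0.2 = 2.1
errors² = [0.36, 0.25, 1.0]
MSE = 1.6100/3 = 0.5367

0.5367


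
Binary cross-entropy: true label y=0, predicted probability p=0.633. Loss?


BCE = -[y·ln(p) + (1-y)·ln(1-p)]
= -0 - 1·ln(1-0.633)
= -ln(0.367) = 1.0024

1.0024


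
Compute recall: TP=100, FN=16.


Recall = TP/(TP+FN)
= 100/(100+16)
= 100/116 = 86.21%

86.21%


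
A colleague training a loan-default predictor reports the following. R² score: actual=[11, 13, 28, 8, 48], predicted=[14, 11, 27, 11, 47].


ȳ = 21.6
SS_res = Σ(y-ŷ)² = 24
SS_tot = Σ(y-ȳ)² = 1109.2
R² = 1 - SS_res/SS_tot = 1 - 0.0216 = 0.9784

0.9784


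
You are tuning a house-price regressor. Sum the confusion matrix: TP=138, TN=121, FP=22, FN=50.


Total = TP + TN + FP + FN
= 138 + 121 + 22 + 50
= 331
(Predicted positive: 160, predicted negative: 171)

331


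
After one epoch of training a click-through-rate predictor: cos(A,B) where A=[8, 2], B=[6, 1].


A·B = 8·6 + 2·1 = 50
‖A‖ = √68 = 8.2462, ‖B‖ = √37 = 6.0828
cos = 50/(√68·√37) = 50/√2516 = 0.9968

0.9968


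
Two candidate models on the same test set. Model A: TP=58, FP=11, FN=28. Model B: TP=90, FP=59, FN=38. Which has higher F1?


Model A: P=58/69=0.8406, R=58/86=0.6744, F1=2PR/(P+R)=2TP/(2TP+FP+FN)=116/155=0.7484
Model B: P=90/149=0.604, R=90/128=0.7031, F1=2PR/(P+R)=2TP/(2TP+FP+FN)=180/277=0.6498
0.7484 > 0.6498 → Model A

Model A


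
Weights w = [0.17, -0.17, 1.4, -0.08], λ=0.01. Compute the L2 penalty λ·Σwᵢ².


‖w‖₂² = (0.17)² + (-0.17)² + (1.4)² + (-0.08)²
     = 0.0289 + 0.0289 + 1.96 + 0.0064
     = 2.0242
λ·‖w‖₂² = 0.01·2.0242 = 0.020242

0.020242
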